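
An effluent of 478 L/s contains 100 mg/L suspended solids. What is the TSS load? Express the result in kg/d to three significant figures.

4130 kg/d

478 L/s = 0.478 m³/s.
Mass flux = Q·C = 0.478 m³/s × 100 g/m³ = 47.8 g/s.
= 47.8 g/s × 86.4 = 4130 kg/d.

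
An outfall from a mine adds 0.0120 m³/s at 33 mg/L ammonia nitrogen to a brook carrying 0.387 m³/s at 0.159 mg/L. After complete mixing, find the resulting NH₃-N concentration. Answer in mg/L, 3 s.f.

1.15 mg/L

By mass balance at complete mixing, C = (0.012·33 + 0.387·0.159) / (0.012 + 0.387) = 0.4575/0.399 = 1.147 mg/L.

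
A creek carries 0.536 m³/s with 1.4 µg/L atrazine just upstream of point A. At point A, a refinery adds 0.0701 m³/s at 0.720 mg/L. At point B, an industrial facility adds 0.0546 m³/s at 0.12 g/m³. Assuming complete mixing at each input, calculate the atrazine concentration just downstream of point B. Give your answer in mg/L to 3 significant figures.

0.0874 mg/L

1.4 µg/L = 0.0014 mg/L.
After input A: C = (0.536·0.0014 + 0.0701·0.72) / 0.6061 = 0.08451 mg/L.
After input B: C = (0.6061·0.08451 + 0.0546·0.12) / 0.6607 = 0.08744 mg/L.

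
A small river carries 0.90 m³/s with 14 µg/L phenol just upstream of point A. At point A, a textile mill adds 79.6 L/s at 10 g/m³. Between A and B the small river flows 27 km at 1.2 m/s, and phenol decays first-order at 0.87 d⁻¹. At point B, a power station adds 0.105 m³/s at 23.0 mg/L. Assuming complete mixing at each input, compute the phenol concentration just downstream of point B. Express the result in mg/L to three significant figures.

2.82 mg/L

14 µg/L = 0.014 mg/L.
79.6 L/s = 0.0796 m³/s.
After input A: C = (0.9·0.014 + 0.0796·10) / 0.9796 = 0.8254 mg/L.
Over the 27 km reach to input B (t = 2.25e+04 s = 0.2604 d), decay gives C = 0.8254·exp(−0.87·0.2604) = 0.6581 mg/L.
After input B: C = (0.9796·0.6581 + 0.105·23) / 1.085 = 2.821 mg/L.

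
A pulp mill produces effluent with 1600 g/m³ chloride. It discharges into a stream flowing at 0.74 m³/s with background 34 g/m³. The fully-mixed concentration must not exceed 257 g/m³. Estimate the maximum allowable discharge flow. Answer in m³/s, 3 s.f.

0.123 m³/s

Mass balance at complete mixing: C_std·(Q_w + Q_r) = Q_w·C_e + Q_r·C_b.
Rearranging, Q_w = Q_r·(C_std − C_b)/(C_e − C_std) = 0.74·(257 − 34) / (1600 − 257) = 0.1229 m³/s.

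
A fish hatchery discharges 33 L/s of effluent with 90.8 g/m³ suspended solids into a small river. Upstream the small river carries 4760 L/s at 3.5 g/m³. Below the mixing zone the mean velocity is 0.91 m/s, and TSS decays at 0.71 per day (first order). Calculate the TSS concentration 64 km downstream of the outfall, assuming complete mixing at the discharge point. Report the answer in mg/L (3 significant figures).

2.30 mg/L

33 L/s = 0.033 m³/s.
4760 L/s = 4.76 m³/s.
After complete mixing, C₀ = (0.033·90.8 + 4.76·3.5) / 4.793 = 4.101 mg/L.
Travel time t = 6.4e+04 m / 0.91 m/s = 7.033e+04 s = 0.814 d.
C = 4.101·exp(−0.71·0.814) = 4.101·0.5611 = 2.301 mg/L.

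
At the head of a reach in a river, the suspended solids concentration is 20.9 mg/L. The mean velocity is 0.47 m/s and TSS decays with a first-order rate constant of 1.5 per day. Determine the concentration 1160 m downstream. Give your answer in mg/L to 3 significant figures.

20.0 mg/L

Travel time t = 1160 m / 0.47 m/s = 1160/0.47 = 2468 s = 0.02857 d.
First-order decay: C = 20.9·exp(−1.5·0.02857) = 20.9·0.9581 = 20.02 mg/L.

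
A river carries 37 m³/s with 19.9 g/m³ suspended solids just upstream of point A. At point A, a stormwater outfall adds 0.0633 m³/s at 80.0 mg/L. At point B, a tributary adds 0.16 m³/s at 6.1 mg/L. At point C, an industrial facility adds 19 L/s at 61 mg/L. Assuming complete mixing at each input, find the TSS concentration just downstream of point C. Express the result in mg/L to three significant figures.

After input A: C = (37·19.9 + 0.0633·80) / 37.06 = 20 mg/L.
After input B: C = (37.06·20 + 0.16·6.1) / 37.22 = 19.94 mg/L.
19 L/s = 0.019 m³/s.
After input C: C = (37.22·19.94 + 0.019·61) / 37.24 = 19.96 mg/L.

20.0 mg/L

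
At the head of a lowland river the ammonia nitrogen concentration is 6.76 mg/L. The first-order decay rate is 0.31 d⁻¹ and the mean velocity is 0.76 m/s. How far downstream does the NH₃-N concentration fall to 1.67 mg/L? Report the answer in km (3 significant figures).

296 km

From C = C₀·e^(−kt), t = ln(C₀/C)/k = ln(6.76/1.67)/0.31 = 1.398/0.31 = 4.51 d.
Distance = v·t = 0.76 m/s × 3.897e+05 s = 2.962e+05 m = 296.2 km.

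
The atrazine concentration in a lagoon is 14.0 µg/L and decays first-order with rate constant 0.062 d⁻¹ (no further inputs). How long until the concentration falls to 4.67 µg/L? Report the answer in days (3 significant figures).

t = ln(C₀/C)/k = ln(14.0/4.67)/0.062 = 1.098/0.062 = 17.71 d.

17.7 d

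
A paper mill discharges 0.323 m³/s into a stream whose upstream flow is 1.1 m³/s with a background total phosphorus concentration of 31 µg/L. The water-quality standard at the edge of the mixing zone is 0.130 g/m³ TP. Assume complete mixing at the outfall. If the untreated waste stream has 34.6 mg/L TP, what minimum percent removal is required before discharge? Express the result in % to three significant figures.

31 µg/L = 0.031 mg/L.
Mass balance: 0.13·1.423 = 0.323·Cₑ + 1.1·0.031.
Cₑ = (0.185 − 0.0341) / 0.323 = 0.4672 mg/L.
Required removal = 1 − 0.4672/34.6 = 98.65 %.

98.6 %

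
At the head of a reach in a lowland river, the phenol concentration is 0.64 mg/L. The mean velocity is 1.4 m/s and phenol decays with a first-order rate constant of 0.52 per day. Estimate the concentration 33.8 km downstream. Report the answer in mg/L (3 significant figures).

0.553 mg/L

Travel time t = 33.8 km / 1.4 m/s = 3.38e+04/1.4 = 2.414e+04 s = 0.2794 d.
First-order decay: C = 0.64·exp(−0.52·0.2794) = 0.64·0.8648 = 0.5534 mg/L.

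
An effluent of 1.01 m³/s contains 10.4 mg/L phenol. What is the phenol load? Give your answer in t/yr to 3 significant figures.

331 t/yr

Mass flux = Q·C = 1.01 m³/s × 10.4 g/m³ = 10.5 g/s.
= 10.5 g/s × 31.56 = 331.5 t/yr.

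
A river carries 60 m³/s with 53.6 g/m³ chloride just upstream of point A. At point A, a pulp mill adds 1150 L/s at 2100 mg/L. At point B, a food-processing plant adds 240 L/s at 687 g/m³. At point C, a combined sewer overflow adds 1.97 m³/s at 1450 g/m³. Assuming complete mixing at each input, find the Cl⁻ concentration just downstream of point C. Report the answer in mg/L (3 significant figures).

1150 L/s = 1.15 m³/s.
After input A: C = (60·53.6 + 1.15·2100) / 61.15 = 92.09 mg/L.
240 L/s = 0.24 m³/s.
After input B: C = (61.15·92.09 + 0.24·687) / 61.39 = 94.41 mg/L.
After input C: C = (61.39·94.41 + 1.97·1450) / 63.36 = 136.6 mg/L.

137 mg/L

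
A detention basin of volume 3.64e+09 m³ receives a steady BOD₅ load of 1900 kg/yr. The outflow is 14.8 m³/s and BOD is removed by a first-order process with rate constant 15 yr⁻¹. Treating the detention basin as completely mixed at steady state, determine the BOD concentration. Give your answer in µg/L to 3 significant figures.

0.0345 µg/L

Outflow Q = 14.8 m³/s × 3.156e+07 s/yr = 4.671e+08 m³/yr.
Steady-state CSTR mass balance: W = Q·C + k·V·C, so C = W/(Q + kV).
Q + kV = 4.671e+08 + 15·3.64e+09 = 5.507e+10 m³/yr.
C = 1900/5.507e+10 = 3.45e-08 kg/m³ = 3.45e-05 mg/L = 0.0345 µg/L.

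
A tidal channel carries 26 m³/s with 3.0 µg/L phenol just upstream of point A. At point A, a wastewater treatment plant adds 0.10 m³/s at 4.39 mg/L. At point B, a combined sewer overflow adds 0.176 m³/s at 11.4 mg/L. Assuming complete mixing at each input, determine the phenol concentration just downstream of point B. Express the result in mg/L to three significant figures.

3.0 µg/L = 0.003 mg/L.
After input A: C = (26·0.003 + 0.1·4.39) / 26.1 = 0.01981 mg/L.
After input B: C = (26.1·0.01981 + 0.176·11.4) / 26.28 = 0.09603 mg/L.

0.0960 mg/L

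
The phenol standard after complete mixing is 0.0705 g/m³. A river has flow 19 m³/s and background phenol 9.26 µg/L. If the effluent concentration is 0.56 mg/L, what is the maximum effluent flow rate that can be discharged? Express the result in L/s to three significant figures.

2380 L/s

9.26 µg/L = 0.00926 mg/L.
Mass balance at complete mixing: C_std·(Q_w + Q_r) = Q_w·C_e + Q_r·C_b.
Rearranging, Q_w = Q_r·(C_std − C_b)/(C_e − C_std) = 19·(0.0705 − 0.00926) / (0.56 − 0.0705) = 2.377 m³/s.
= 2377 L/s.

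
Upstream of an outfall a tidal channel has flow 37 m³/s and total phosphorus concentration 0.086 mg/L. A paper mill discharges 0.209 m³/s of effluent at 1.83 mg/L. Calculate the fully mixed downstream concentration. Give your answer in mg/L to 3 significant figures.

0.0958 mg/L

Conservation of mass across the mixing zone: C = (0.209·1.83 + 37·0.086) / (0.209 + 37) = 3.564/37.21 = 0.0958 mg/L.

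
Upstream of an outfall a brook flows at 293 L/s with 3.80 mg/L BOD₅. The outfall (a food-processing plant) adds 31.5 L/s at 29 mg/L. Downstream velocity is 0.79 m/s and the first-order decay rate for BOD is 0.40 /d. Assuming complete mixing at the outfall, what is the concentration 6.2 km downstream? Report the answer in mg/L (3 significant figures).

6.02 mg/L

31.5 L/s = 0.0315 m³/s.
293 L/s = 0.293 m³/s.
After complete mixing, C₀ = (0.0315·29 + 0.293·3.8) / 0.3245 = 6.246 mg/L.
Travel time t = 6200 m / 0.79 m/s = 7848 s = 0.09083 d.
C = 6.246·exp(−0.40·0.09083) = 6.246·0.9643 = 6.023 mg/L.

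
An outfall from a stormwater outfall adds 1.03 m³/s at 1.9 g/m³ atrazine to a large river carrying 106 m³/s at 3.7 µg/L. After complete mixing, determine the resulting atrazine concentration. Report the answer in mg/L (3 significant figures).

3.7 µg/L = 0.0037 mg/L.
Conservation of mass across the mixing zone: C = (1.03·1.9 + 106·0.0037) / (1.03 + 106) = 2.349/107 = 0.02195 mg/L.

0.0219 mg/L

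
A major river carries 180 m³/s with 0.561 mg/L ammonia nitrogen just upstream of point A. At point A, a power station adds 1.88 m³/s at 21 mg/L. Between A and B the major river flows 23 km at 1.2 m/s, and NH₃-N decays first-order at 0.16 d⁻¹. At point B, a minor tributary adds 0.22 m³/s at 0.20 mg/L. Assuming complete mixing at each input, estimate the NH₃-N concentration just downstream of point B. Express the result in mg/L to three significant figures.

0.745 mg/L

After input A: C = (180·0.561 + 1.88·21) / 181.9 = 0.7723 mg/L.
Over the 23 km reach to input B (t = 1.917e+04 s = 0.2218 d), decay gives C = 0.7723·exp(−0.16·0.2218) = 0.7453 mg/L.
After input B: C = (181.9·0.7453 + 0.22·0.2) / 182.1 = 0.7447 mg/L.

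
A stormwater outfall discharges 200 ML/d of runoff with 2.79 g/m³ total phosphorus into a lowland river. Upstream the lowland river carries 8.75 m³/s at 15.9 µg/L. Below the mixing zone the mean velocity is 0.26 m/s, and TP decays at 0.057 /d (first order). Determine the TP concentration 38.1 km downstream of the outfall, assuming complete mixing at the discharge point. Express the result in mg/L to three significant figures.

0.541 mg/L

200 ML/d = 2.315 m³/s.
15.9 µg/L = 0.0159 mg/L.
After complete mixing, C₀ = (2.315·2.79 + 8.75·0.0159) / 11.06 = 0.5963 mg/L.
Travel time t = 3.81e+04 m / 0.26 m/s = 1.465e+05 s = 1.696 d.
C = 0.5963·exp(−0.057·1.696) = 0.5963·0.9079 = 0.5413 mg/L.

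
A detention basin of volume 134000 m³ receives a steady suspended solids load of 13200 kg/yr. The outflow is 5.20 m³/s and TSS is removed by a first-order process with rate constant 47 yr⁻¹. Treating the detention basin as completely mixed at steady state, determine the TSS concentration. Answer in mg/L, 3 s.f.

0.0775 mg/L

Outflow Q = 5.20 m³/s × 3.156e+07 s/yr = 1.641e+08 m³/yr.
Steady-state CSTR mass balance: W = Q·C + k·V·C, so C = W/(Q + kV).
Q + kV = 1.641e+08 + 47·134000 = 1.704e+08 m³/yr.
C = 13200/1.704e+08 = 7.747e-05 kg/m³ = 0.07747 mg/L.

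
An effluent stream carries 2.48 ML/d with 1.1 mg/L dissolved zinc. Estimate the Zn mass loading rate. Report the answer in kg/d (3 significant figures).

2.48 ML/d = 0.0287 m³/s.
Mass flux = Q·C = 0.0287 m³/s × 1.1 g/m³ = 0.03157 g/s.
= 0.03157 g/s × 86.4 = 2.728 kg/d.

2.73 kg/d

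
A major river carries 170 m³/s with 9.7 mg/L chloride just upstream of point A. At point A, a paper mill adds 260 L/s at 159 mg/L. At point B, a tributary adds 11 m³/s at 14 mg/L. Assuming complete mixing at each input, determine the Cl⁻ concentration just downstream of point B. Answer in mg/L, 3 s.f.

10.2 mg/L

260 L/s = 0.26 m³/s.
After input A: C = (170·9.7 + 0.26·159) / 170.3 = 9.928 mg/L.
After input B: C = (170.3·9.928 + 11·14) / 181.3 = 10.18 mg/L.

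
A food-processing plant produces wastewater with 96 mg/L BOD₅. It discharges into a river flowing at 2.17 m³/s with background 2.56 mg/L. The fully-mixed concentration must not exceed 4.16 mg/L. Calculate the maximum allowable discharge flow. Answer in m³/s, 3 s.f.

Mass balance at complete mixing: C_std·(Q_w + Q_r) = Q_w·C_e + Q_r·C_b.
Rearranging, Q_w = Q_r·(C_std − C_b)/(C_e − C_std) = 2.17·(4.16 − 2.56) / (96 − 4.16) = 0.0378 m³/s.

0.0378 m³/s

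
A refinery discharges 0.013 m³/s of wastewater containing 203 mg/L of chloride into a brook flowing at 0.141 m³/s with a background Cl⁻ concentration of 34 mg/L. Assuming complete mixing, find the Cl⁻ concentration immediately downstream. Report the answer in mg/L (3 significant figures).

48.3 mg/L

Flow-weighted mixing gives C = (0.013·203 + 0.141·34) / (0.013 + 0.141) = 7.433/0.154 = 48.27 mg/L.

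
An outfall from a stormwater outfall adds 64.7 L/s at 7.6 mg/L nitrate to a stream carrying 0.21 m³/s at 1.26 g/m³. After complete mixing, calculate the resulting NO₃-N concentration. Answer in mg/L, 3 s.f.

64.7 L/s = 0.0647 m³/s.
Flow-weighted mixing gives C = (0.0647·7.6 + 0.21·1.26) / (0.0647 + 0.21) = 0.7563/0.2747 = 2.753 mg/L.

2.75 mg/L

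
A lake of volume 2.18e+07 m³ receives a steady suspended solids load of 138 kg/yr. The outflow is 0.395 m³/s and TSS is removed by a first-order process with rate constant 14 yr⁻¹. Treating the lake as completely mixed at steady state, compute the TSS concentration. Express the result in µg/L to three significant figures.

0.434 µg/L

Outflow Q = 0.395 m³/s × 3.156e+07 s/yr = 1.247e+07 m³/yr.
Steady-state CSTR mass balance: W = Q·C + k·V·C, so C = W/(Q + kV).
Q + kV = 1.247e+07 + 14·2.18e+07 = 3.177e+08 m³/yr.
C = 138/3.177e+08 = 4.344e-07 kg/m³ = 0.0004344 mg/L = 0.4344 µg/L.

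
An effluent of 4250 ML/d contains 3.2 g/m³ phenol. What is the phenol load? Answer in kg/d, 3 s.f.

4250 ML/d = 49.19 m³/s.
Mass flux = Q·C = 49.19 m³/s × 3.2 g/m³ = 157.4 g/s.
= 157.4 g/s × 86.4 = 1.36e+04 kg/d.

13600 kg/d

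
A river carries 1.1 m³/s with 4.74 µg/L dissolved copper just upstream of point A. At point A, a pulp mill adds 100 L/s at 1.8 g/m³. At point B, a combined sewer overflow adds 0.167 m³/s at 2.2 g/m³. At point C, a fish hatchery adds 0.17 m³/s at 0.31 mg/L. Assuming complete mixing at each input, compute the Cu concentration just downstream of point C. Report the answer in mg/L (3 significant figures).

0.394 mg/L

4.74 µg/L = 0.00474 mg/L.
100 L/s = 0.1 m³/s.
After input A: C = (1.1·0.00474 + 0.1·1.8) / 1.2 = 0.1543 mg/L.
After input B: C = (1.2·0.1543 + 0.167·2.2) / 1.367 = 0.4043 mg/L.
After input C: C = (1.367·0.4043 + 0.17·0.31) / 1.537 = 0.3938 mg/L.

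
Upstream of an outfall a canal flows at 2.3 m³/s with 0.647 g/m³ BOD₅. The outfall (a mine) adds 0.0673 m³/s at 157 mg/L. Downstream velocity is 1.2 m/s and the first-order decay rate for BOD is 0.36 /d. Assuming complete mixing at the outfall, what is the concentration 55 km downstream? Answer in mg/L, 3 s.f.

4.21 mg/L

After complete mixing, C₀ = (0.0673·157 + 2.3·0.647) / 2.367 = 5.092 mg/L.
Travel time t = 5.5e+04 m / 1.2 m/s = 4.583e+04 s = 0.5305 d.
C = 5.092·exp(−0.36·0.5305) = 5.092·0.8262 = 4.207 mg/L.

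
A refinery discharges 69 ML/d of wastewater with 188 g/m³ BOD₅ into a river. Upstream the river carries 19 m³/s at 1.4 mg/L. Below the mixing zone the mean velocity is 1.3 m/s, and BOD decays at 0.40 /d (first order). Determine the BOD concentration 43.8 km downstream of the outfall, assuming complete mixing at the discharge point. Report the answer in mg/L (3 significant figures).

69 ML/d = 0.7986 m³/s.
After complete mixing, C₀ = (0.7986·188 + 19·1.4) / 19.8 = 8.927 mg/L.
Travel time t = 4.38e+04 m / 1.3 m/s = 3.369e+04 s = 0.39 d.
C = 8.927·exp(−0.40·0.39) = 8.927·0.8556 = 7.638 mg/L.

7.64 mg/L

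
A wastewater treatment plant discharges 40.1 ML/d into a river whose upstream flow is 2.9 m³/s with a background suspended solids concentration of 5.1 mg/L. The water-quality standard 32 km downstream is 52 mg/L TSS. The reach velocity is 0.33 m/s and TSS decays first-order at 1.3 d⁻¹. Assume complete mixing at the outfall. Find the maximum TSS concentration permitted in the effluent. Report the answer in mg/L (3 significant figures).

40.1 ML/d = 0.4641 m³/s.
Travel time to the compliance point: t = 3.2e+04/0.33 = 9.697e+04 s = 1.122 d; decay factor exp(−1.3·1.122) = 0.2325.
So the concentration just after mixing may be at most 52/0.2325 = 223.7 mg/L.
Mass balance: 223.7·3.364 = 0.4641·Cₑ + 2.9·5.1.
Cₑ = (752.5 − 14.79) / 0.4641 = 1590 mg/L.

1590 mg/L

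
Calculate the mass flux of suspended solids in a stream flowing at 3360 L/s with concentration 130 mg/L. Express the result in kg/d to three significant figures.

3360 L/s = 3.36 m³/s.
Mass flux = Q·C = 3.36 m³/s × 130 g/m³ = 436.8 g/s.
= 436.8 g/s × 86.4 = 3.774e+04 kg/d.

37700 kg/d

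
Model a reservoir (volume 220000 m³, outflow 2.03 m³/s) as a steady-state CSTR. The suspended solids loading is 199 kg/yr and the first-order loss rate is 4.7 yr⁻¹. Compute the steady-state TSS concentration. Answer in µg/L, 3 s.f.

3.06 µg/L

Outflow Q = 2.03 m³/s × 3.156e+07 s/yr = 6.406e+07 m³/yr.
Steady-state CSTR mass balance: W = Q·C + k·V·C, so C = W/(Q + kV).
Q + kV = 6.406e+07 + 4.7·220000 = 6.51e+07 m³/yr.
C = 199/6.51e+07 = 3.057e-06 kg/m³ = 0.003057 mg/L = 3.057 µg/L.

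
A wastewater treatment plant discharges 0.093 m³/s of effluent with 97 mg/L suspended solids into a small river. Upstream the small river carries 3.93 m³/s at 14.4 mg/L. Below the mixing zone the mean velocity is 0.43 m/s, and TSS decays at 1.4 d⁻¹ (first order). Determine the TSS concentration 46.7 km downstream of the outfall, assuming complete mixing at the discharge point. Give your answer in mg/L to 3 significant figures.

2.81 mg/L

After complete mixing, C₀ = (0.093·97 + 3.93·14.4) / 4.023 = 16.31 mg/L.
Travel time t = 4.67e+04 m / 0.43 m/s = 1.086e+05 s = 1.257 d.
C = 16.31·exp(−1.4·1.257) = 16.31·0.1721 = 2.807 mg/L.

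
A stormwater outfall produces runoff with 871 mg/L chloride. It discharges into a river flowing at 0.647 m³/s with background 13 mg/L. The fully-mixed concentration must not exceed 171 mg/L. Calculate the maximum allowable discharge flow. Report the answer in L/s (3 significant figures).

146 L/s

Mass balance at complete mixing: C_std·(Q_w + Q_r) = Q_w·C_e + Q_r·C_b.
Rearranging, Q_w = Q_r·(C_std − C_b)/(C_e − C_std) = 0.647·(171 − 13) / (871 − 171) = 0.146 m³/s.
= 146 L/s.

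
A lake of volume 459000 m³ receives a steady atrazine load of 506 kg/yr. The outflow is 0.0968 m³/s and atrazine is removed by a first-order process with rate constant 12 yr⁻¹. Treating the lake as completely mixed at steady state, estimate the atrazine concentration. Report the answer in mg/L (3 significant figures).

0.0591 mg/L

Outflow Q = 0.0968 m³/s × 3.156e+07 s/yr = 3.055e+06 m³/yr.
Steady-state CSTR mass balance: W = Q·C + k·V·C, so C = W/(Q + kV).
Q + kV = 3.055e+06 + 12·459000 = 8.563e+06 m³/yr.
C = 506/8.563e+06 = 5.909e-05 kg/m³ = 0.05909 mg/L.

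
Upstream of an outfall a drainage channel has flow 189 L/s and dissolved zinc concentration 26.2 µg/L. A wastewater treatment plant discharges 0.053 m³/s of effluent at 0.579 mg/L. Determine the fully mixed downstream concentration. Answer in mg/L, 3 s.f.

0.147 mg/L

189 L/s = 0.189 m³/s.
26.2 µg/L = 0.0262 mg/L.
By mass balance at complete mixing, C = (0.053·0.579 + 0.189·0.0262) / (0.053 + 0.189) = 0.03564/0.242 = 0.1473 mg/L.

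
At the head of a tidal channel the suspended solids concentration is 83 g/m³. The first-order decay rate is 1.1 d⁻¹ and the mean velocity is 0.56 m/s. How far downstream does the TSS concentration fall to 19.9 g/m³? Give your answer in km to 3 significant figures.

From C = C₀·e^(−kt), t = ln(C₀/C)/k = ln(83/19.9)/1.1 = 1.428/1.1 = 1.298 d.
Distance = v·t = 0.56 m/s × 1.122e+05 s = 6.282e+04 m = 62.82 km.

62.8 km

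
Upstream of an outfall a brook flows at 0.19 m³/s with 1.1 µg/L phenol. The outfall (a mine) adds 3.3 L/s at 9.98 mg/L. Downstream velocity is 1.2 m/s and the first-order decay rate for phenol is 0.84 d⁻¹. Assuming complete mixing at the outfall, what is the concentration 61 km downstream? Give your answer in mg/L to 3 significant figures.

0.105 mg/L

3.3 L/s = 0.0033 m³/s.
1.1 µg/L = 0.0011 mg/L.
After complete mixing, C₀ = (0.0033·9.98 + 0.19·0.0011) / 0.1933 = 0.1715 mg/L.
Travel time t = 6.1e+04 m / 1.2 m/s = 5.083e+04 s = 0.5883 d.
C = 0.1715·exp(−0.84·0.5883) = 0.1715·0.6101 = 0.1046 mg/L.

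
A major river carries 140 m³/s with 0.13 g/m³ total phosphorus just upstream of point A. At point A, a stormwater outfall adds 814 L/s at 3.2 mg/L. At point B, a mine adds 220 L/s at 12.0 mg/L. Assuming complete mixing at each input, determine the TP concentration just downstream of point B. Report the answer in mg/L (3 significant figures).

814 L/s = 0.814 m³/s.
After input A: C = (140·0.13 + 0.814·3.2) / 140.8 = 0.1477 mg/L.
220 L/s = 0.22 m³/s.
After input B: C = (140.8·0.1477 + 0.22·12) / 141 = 0.1662 mg/L.

0.166 mg/L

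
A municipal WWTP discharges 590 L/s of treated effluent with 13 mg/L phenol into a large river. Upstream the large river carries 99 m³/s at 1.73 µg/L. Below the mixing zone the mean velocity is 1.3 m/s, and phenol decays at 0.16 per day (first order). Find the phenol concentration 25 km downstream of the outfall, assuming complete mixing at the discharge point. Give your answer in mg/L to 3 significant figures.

590 L/s = 0.59 m³/s.
1.73 µg/L = 0.00173 mg/L.
After complete mixing, C₀ = (0.59·13 + 99·0.00173) / 99.59 = 0.07874 mg/L.
Travel time t = 2.5e+04 m / 1.3 m/s = 1.923e+04 s = 0.2226 d.
C = 0.07874·exp(−0.16·0.2226) = 0.07874·0.965 = 0.07598 mg/L.

0.0760 mg/L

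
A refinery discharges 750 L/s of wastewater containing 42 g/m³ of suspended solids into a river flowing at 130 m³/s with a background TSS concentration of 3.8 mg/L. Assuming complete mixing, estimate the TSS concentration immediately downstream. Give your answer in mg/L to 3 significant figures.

4.02 mg/L

750 L/s = 0.75 m³/s.
Flow-weighted mixing gives C = (0.75·42 + 130·3.8) / (0.75 + 130) = 525.5/130.8 = 4.019 mg/L.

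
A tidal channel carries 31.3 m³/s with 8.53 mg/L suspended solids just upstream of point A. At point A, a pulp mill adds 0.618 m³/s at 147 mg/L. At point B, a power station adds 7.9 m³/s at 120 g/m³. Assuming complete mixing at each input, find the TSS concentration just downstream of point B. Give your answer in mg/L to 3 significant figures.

32.8 mg/L

After input A: C = (31.3·8.53 + 0.618·147) / 31.92 = 11.21 mg/L.
After input B: C = (31.92·11.21 + 7.9·120) / 39.82 = 32.8 mg/L.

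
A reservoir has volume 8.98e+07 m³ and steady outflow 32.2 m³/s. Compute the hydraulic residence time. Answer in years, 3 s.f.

Q = 32.2 m³/s × 3.156e+07 s/yr = 1.016e+09 m³/yr.
Hydraulic residence time τ = V/Q = 8.98e+07/1.016e+09 = 0.08837 yr.

0.0884 yr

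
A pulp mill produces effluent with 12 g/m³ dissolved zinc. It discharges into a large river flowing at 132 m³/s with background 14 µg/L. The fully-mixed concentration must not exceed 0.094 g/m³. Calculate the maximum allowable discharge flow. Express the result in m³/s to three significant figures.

0.887 m³/s

14 µg/L = 0.014 mg/L.
Mass balance at complete mixing: C_std·(Q_w + Q_r) = Q_w·C_e + Q_r·C_b.
Rearranging, Q_w = Q_r·(C_std − C_b)/(C_e − C_std) = 132·(0.094 − 0.014) / (12 − 0.094) = 0.8869 m³/s.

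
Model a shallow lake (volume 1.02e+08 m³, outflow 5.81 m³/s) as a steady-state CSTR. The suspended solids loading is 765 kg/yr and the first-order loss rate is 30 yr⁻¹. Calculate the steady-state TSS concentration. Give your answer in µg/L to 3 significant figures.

Outflow Q = 5.81 m³/s × 3.156e+07 s/yr = 1.833e+08 m³/yr.
Steady-state CSTR mass balance: W = Q·C + k·V·C, so C = W/(Q + kV).
Q + kV = 1.833e+08 + 30·1.02e+08 = 3.243e+09 m³/yr.
C = 765/3.243e+09 = 2.359e-07 kg/m³ = 0.0002359 mg/L = 0.2359 µg/L.

0.236 µg/L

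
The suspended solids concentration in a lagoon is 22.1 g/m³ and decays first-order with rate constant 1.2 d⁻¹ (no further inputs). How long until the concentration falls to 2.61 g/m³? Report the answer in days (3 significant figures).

t = ln(C₀/C)/k = ln(22.1/2.61)/1.2 = 2.136/1.2 = 1.78 d.

1.78 d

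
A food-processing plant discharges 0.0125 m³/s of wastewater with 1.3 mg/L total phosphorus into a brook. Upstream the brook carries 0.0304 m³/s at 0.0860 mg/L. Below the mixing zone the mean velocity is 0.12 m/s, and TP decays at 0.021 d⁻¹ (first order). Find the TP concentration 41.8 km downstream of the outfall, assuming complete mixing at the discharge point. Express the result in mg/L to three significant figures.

0.404 mg/L

After complete mixing, C₀ = (0.0125·1.3 + 0.0304·0.086) / 0.0429 = 0.4397 mg/L.
Travel time t = 4.18e+04 m / 0.12 m/s = 3.483e+05 s = 4.032 d.
C = 0.4397·exp(−0.021·4.032) = 0.4397·0.9188 = 0.404 mg/L.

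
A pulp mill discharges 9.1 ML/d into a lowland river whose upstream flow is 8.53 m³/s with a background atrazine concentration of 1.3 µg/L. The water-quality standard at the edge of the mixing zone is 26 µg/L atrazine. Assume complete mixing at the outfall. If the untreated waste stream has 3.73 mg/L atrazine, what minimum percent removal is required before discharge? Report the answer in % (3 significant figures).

9.1 ML/d = 0.1053 m³/s.
1.3 µg/L = 0.0013 mg/L.
26 µg/L = 0.026 mg/L.
Mass balance: 0.026·8.635 = 0.1053·Cₑ + 8.53·0.0013.
Cₑ = (0.2245 − 0.01109) / 0.1053 = 2.026 mg/L.
Required removal = 1 − 2.026/3.73 = 45.67 %.

45.7 %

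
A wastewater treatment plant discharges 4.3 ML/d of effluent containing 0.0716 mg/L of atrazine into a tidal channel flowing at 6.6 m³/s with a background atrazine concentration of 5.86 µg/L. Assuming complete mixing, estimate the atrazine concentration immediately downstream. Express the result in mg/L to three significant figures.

0.00635 mg/L

4.3 ML/d = 0.04977 m³/s.
5.86 µg/L = 0.00586 mg/L.
Conservation of mass across the mixing zone: C = (0.04977·0.0716 + 6.6·0.00586) / (0.04977 + 6.6) = 0.04224/6.65 = 0.006352 mg/L.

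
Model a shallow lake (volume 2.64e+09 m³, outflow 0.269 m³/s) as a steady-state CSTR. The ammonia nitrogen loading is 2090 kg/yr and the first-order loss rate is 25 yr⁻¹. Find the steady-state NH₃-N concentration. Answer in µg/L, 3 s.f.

0.0317 µg/L

Outflow Q = 0.269 m³/s × 3.156e+07 s/yr = 8.489e+06 m³/yr.
Steady-state CSTR mass balance: W = Q·C + k·V·C, so C = W/(Q + kV).
Q + kV = 8.489e+06 + 25·2.64e+09 = 6.601e+10 m³/yr.
C = 2090/6.601e+10 = 3.166e-08 kg/m³ = 3.166e-05 mg/L = 0.03166 µg/L.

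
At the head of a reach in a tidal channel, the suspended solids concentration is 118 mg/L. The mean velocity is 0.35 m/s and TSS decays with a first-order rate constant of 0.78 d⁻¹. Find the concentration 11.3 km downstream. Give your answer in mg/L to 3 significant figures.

88.2 mg/L

Travel time t = 11.3 km / 0.35 m/s = 1.13e+04/0.35 = 3.229e+04 s = 0.3737 d.
First-order decay: C = 118·exp(−0.78·0.3737) = 118·0.7472 = 88.17 mg/L.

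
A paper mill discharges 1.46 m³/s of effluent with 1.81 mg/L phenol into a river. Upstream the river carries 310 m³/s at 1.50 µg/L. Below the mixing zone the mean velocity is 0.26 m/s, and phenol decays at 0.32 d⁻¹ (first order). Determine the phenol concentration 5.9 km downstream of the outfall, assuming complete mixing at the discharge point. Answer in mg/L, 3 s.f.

1.50 µg/L = 0.0015 mg/L.
After complete mixing, C₀ = (1.46·1.81 + 310·0.0015) / 311.5 = 0.009978 mg/L.
Travel time t = 5900 m / 0.26 m/s = 2.269e+04 s = 0.2626 d.
C = 0.009978·exp(−0.32·0.2626) = 0.009978·0.9194 = 0.009173 mg/L.

0.00917 mg/L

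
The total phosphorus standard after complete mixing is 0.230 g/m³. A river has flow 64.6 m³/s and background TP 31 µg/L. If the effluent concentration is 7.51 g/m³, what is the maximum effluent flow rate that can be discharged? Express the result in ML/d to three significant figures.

153 ML/d

31 µg/L = 0.031 mg/L.
Mass balance at complete mixing: C_std·(Q_w + Q_r) = Q_w·C_e + Q_r·C_b.
Rearranging, Q_w = Q_r·(C_std − C_b)/(C_e − C_std) = 64.6·(0.23 − 0.031) / (7.51 − 0.23) = 1.766 m³/s.
= 152.6 ML/d.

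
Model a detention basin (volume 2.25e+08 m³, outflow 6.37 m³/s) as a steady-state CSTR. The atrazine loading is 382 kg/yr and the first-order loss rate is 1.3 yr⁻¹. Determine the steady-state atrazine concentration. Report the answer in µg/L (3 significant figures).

0.774 µg/L

Outflow Q = 6.37 m³/s × 3.156e+07 s/yr = 2.01e+08 m³/yr.
Steady-state CSTR mass balance: W = Q·C + k·V·C, so C = W/(Q + kV).
Q + kV = 2.01e+08 + 1.3·2.25e+08 = 4.935e+08 m³/yr.
C = 382/4.935e+08 = 7.74e-07 kg/m³ = 0.000774 mg/L = 0.774 µg/L.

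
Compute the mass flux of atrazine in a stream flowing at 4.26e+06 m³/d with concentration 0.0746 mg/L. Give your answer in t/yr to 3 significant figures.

116 t/yr

4.26e+06 m³/d = 49.31 m³/s.
Mass flux = Q·C = 49.31 m³/s × 0.0746 g/m³ = 3.678 g/s.
= 3.678 g/s × 31.56 = 116.1 t/yr.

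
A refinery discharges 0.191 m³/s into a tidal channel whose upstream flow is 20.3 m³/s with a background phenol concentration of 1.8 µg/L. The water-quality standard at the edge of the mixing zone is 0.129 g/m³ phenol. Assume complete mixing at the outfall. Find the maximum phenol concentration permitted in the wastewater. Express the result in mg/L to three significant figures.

13.6 mg/L

1.8 µg/L = 0.0018 mg/L.
Mass balance: 0.129·20.49 = 0.191·Cₑ + 20.3·0.0018.
Cₑ = (2.643 − 0.03654) / 0.191 = 13.65 mg/L.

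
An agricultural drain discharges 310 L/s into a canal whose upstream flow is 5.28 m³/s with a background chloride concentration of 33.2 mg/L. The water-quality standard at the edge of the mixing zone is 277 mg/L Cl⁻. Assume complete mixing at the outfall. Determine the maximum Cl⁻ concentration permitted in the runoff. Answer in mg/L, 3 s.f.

4430 mg/L

310 L/s = 0.31 m³/s.
Mass balance: 277·5.59 = 0.31·Cₑ + 5.28·33.2.
Cₑ = (1548 − 175.3) / 0.31 = 4429 mg/L.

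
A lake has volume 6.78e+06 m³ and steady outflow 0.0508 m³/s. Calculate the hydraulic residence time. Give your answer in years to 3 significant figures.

4.23 yr

Q = 0.0508 m³/s × 3.156e+07 s/yr = 1.603e+06 m³/yr.
Hydraulic residence time τ = V/Q = 6.78e+06/1.603e+06 = 4.229 yr.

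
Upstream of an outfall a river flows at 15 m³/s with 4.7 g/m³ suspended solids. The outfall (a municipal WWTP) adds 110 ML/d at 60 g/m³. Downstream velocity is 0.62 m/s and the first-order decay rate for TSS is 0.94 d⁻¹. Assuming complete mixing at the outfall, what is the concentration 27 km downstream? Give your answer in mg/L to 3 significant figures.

5.62 mg/L

110 ML/d = 1.273 m³/s.
After complete mixing, C₀ = (1.273·60 + 15·4.7) / 16.27 = 9.026 mg/L.
Travel time t = 2.7e+04 m / 0.62 m/s = 4.355e+04 s = 0.504 d.
C = 9.026·exp(−0.94·0.504) = 9.026·0.6226 = 5.62 mg/L.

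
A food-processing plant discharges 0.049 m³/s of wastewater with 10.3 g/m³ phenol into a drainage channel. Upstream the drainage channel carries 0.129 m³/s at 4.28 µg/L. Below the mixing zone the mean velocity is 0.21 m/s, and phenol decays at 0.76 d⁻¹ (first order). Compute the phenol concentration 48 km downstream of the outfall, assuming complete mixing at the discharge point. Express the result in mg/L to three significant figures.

0.380 mg/L

4.28 µg/L = 0.00428 mg/L.
After complete mixing, C₀ = (0.049·10.3 + 0.129·0.00428) / 0.178 = 2.838 mg/L.
Travel time t = 4.8e+04 m / 0.21 m/s = 2.286e+05 s = 2.646 d.
C = 2.838·exp(−0.76·2.646) = 2.838·0.1339 = 0.3801 mg/L.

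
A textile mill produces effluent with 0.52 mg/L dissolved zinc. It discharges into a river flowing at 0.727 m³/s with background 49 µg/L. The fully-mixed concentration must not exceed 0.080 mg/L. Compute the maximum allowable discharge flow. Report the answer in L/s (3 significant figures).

49 µg/L = 0.049 mg/L.
Mass balance at complete mixing: C_std·(Q_w + Q_r) = Q_w·C_e + Q_r·C_b.
Rearranging, Q_w = Q_r·(C_std − C_b)/(C_e − C_std) = 0.727·(0.08 − 0.049) / (0.52 − 0.08) = 0.05122 m³/s.
= 51.22 L/s.

51.2 L/s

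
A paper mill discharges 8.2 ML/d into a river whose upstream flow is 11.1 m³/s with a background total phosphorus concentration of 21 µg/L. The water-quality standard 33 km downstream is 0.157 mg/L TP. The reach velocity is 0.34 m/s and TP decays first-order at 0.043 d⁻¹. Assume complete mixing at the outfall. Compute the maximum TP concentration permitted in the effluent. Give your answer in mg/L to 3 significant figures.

8.2 ML/d = 0.09491 m³/s.
21 µg/L = 0.021 mg/L.
Travel time to the compliance point: t = 3.3e+04/0.34 = 9.706e+04 s = 1.123 d; decay factor exp(−0.043·1.123) = 0.9528.
So the concentration just after mixing may be at most 0.157/0.9528 = 0.1648 mg/L.
Mass balance: 0.1648·11.19 = 0.09491·Cₑ + 11.1·0.021.
Cₑ = (1.845 − 0.2331) / 0.09491 = 16.98 mg/L.

17.0 mg/L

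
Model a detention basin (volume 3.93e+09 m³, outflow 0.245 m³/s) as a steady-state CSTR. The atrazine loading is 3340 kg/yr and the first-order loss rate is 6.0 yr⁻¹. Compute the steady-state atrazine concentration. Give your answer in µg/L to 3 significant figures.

0.142 µg/L

Outflow Q = 0.245 m³/s × 3.156e+07 s/yr = 7.732e+06 m³/yr.
Steady-state CSTR mass balance: W = Q·C + k·V·C, so C = W/(Q + kV).
Q + kV = 7.732e+06 + 6.0·3.93e+09 = 2.359e+10 m³/yr.
C = 3340/2.359e+10 = 1.416e-07 kg/m³ = 0.0001416 mg/L = 0.1416 µg/L.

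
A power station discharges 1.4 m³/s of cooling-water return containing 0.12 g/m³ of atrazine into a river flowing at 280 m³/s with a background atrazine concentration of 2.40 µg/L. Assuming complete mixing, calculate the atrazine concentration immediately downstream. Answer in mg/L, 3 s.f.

2.40 µg/L = 0.0024 mg/L.
Conservation of mass across the mixing zone: C = (1.4·0.12 + 280·0.0024) / (1.4 + 280) = 0.84/281.4 = 0.002985 mg/L.

0.00299 mg/L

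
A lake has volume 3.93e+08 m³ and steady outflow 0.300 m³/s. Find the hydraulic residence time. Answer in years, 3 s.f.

41.5 yr

Q = 0.300 m³/s × 3.156e+07 s/yr = 9.467e+06 m³/yr.
Hydraulic residence time τ = V/Q = 3.93e+08/9.467e+06 = 41.51 yr.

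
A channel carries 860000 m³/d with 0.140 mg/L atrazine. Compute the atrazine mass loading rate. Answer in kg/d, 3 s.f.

120 kg/d

860000 m³/d = 9.954 m³/s.
Mass flux = Q·C = 9.954 m³/s × 0.14 g/m³ = 1.394 g/s.
= 1.394 g/s × 86.4 = 120.4 kg/d.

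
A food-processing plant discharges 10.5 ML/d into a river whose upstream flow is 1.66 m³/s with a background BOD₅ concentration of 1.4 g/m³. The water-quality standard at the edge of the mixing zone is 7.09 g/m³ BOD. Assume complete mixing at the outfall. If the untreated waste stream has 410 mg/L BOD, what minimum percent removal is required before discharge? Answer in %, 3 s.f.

10.5 ML/d = 0.1215 m³/s.
Mass balance: 7.09·1.782 = 0.1215·Cₑ + 1.66·1.4.
Cₑ = (12.63 − 2.324) / 0.1215 = 84.81 mg/L.
Required removal = 1 − 84.81/410 = 79.31 %.

79.3 %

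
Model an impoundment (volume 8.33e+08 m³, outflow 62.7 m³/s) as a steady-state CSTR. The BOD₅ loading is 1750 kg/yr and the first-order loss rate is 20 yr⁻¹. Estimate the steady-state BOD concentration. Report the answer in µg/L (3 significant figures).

Outflow Q = 62.7 m³/s × 3.156e+07 s/yr = 1.979e+09 m³/yr.
Steady-state CSTR mass balance: W = Q·C + k·V·C, so C = W/(Q + kV).
Q + kV = 1.979e+09 + 20·8.33e+08 = 1.864e+10 m³/yr.
C = 1750/1.864e+10 = 9.389e-08 kg/m³ = 9.389e-05 mg/L = 0.09389 µg/L.

0.0939 µg/L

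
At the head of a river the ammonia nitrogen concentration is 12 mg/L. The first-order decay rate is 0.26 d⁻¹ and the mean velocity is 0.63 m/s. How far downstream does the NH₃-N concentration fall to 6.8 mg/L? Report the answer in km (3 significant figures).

119 km

From C = C₀·e^(−kt), t = ln(C₀/C)/k = ln(12/6.8)/0.26 = 0.568/0.26 = 2.185 d.
Distance = v·t = 0.63 m/s × 1.887e+05 s = 1.189e+05 m = 118.9 km.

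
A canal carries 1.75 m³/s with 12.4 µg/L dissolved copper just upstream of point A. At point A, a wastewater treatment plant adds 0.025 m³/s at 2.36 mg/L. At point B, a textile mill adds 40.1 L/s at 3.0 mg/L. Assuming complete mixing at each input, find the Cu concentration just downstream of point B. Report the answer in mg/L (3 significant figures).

12.4 µg/L = 0.0124 mg/L.
After input A: C = (1.75·0.0124 + 0.025·2.36) / 1.775 = 0.04546 mg/L.
40.1 L/s = 0.0401 m³/s.
After input B: C = (1.775·0.04546 + 0.0401·3) / 1.815 = 0.1107 mg/L.

0.111 mg/L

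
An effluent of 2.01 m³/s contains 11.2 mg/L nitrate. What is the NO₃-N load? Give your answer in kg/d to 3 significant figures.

Mass flux = Q·C = 2.01 m³/s × 11.2 g/m³ = 22.51 g/s.
= 22.51 g/s × 86.4 = 1945 kg/d.

1950 kg/d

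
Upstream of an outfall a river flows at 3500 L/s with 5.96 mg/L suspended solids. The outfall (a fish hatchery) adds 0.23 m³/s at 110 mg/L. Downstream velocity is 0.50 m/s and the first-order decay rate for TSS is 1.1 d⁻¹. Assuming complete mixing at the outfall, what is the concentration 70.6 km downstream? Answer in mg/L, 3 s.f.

3500 L/s = 3.5 m³/s.
After complete mixing, C₀ = (0.23·110 + 3.5·5.96) / 3.73 = 12.38 mg/L.
Travel time t = 7.06e+04 m / 0.50 m/s = 1.412e+05 s = 1.634 d.
C = 12.38·exp(−1.1·1.634) = 12.38·0.1657 = 2.05 mg/L.

2.05 mg/L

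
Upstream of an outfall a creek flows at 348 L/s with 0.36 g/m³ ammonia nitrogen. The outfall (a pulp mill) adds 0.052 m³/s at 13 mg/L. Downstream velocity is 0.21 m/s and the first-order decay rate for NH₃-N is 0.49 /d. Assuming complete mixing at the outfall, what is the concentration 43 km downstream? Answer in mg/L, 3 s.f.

0.627 mg/L

348 L/s = 0.348 m³/s.
After complete mixing, C₀ = (0.052·13 + 0.348·0.36) / 0.4 = 2.003 mg/L.
Travel time t = 4.3e+04 m / 0.21 m/s = 2.048e+05 s = 2.37 d.
C = 2.003·exp(−0.49·2.37) = 2.003·0.3131 = 0.6272 mg/L.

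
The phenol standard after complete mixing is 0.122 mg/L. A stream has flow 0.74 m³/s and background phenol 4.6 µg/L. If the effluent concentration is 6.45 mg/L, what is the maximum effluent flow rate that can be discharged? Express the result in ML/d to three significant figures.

4.6 µg/L = 0.0046 mg/L.
Mass balance at complete mixing: C_std·(Q_w + Q_r) = Q_w·C_e + Q_r·C_b.
Rearranging, Q_w = Q_r·(C_std − C_b)/(C_e − C_std) = 0.74·(0.122 − 0.0046) / (6.45 − 0.122) = 0.01373 m³/s.
= 1.186 ML/d.

1.19 ML/d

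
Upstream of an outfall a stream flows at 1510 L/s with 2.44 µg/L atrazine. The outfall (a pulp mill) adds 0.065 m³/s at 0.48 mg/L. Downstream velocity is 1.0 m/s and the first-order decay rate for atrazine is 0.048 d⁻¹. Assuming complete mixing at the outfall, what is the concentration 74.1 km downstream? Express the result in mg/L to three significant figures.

0.0213 mg/L

1510 L/s = 1.51 m³/s.
2.44 µg/L = 0.00244 mg/L.
After complete mixing, C₀ = (0.065·0.48 + 1.51·0.00244) / 1.575 = 0.02215 mg/L.
Travel time t = 7.41e+04 m / 1.0 m/s = 7.41e+04 s = 0.8576 d.
C = 0.02215·exp(−0.048·0.8576) = 0.02215·0.9597 = 0.02126 mg/L.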